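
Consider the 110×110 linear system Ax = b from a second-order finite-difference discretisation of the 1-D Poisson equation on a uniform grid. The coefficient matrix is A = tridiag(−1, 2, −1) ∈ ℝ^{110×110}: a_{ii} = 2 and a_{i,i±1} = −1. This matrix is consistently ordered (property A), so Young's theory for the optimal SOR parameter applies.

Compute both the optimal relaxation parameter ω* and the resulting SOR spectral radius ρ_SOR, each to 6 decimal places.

ω* = 1.944960, ρ_SOR = 0.944960

B_J for the 110×110 system has eigenvalues cos(kπ/111); ρ_J = cos(π/111) = 0.999600.
1 − cos²(π/111) = sin²(π/111) ⇒ √(1−ρ_J²) = sin(π/111) = 0.0282989.
Young: ω* = 2/(1+√(1−ρ_J²)) = 2/(1+0.0282989) = 2/1.0282989 = 1.944960.
Hence ρ(B_{ω*}) = 1.944960 − 1 = 0.944960.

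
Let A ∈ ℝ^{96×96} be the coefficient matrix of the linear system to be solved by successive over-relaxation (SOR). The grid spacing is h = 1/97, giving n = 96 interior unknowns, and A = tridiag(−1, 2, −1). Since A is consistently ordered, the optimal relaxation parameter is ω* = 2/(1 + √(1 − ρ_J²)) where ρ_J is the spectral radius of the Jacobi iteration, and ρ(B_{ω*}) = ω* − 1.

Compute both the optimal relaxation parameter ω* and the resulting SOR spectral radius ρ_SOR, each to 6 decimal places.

ω* = 1.937268, ρ_SOR = 0.937268

spectrum of D⁻¹(L+U) = {cos(kπ/97) : 1≤k≤96}; ρ_J = cos(π/97) = 0.999476.
root = sin(π/97) = 0.0323819  (since 1−cos² = sin²).
ω* = 2/(1 + 0.0323819) = 2/1.0323819 = 1.937268.
ρ_SOR = ω* − 1 = 1.937268 − 1 = 0.937268.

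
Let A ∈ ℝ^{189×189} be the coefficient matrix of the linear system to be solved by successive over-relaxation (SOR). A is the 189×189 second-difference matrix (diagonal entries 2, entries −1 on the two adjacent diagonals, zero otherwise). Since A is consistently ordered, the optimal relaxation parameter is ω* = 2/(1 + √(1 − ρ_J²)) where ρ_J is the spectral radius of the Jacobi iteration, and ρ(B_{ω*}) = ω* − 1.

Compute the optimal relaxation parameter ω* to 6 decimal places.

ω* = 1.967470

½·tridiag(1,0,1) at n=189: λ_k = cos(kπ/190); max |λ| at k=1 ⇒ ρ_J = cos(π/190) ≈ 0.999863.
root = sin(π/190) = 0.0165339  (since 1−cos² = sin²).
[ω*] 2 ÷ (1 + 0.0165339) = 2 ÷ 1.0165339 = 1.967470.
ρ_SOR = ω* − 1 ≈ 0.967470.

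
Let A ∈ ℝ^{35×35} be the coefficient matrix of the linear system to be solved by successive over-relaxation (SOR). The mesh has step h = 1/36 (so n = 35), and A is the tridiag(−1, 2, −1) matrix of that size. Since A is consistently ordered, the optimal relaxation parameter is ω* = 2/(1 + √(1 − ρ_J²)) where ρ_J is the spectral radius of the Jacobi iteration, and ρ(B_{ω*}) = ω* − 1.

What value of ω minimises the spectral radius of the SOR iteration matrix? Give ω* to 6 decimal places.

B_J for the 35×35 system has eigenvalues cos(kπ/36); ρ_J = cos(π/36) = 0.996195.
√(1 − cos²(π/36)) = sin(π/36) ≈ 0.0871557.
So ω* = 2/1.0871557 = 1.839663 (Young).
Hence ρ(B_{ω*}) = 1.839663 − 1 = 0.839663.

ω* = 1.839663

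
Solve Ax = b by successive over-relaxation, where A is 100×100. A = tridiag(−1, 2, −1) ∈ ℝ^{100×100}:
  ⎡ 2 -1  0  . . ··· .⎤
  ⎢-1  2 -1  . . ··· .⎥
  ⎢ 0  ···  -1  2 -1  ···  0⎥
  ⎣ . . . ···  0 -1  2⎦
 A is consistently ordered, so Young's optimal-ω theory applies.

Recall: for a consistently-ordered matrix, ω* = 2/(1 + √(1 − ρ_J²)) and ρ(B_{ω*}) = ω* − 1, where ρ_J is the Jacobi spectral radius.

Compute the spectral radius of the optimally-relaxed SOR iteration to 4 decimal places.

[ρ_J] n=100: ρ(B_J) = cos(π/(n+1)) = cos(π/101) = 0.9995.
√(1 − cos²(π/101)) = sin(π/101) ≈ 0.03110.
ω* = 2/(1 + 0.03110) = 2/1.03110 = 1.9397.
ρ(B_{ω*}) = ω*−1 = 0.9397

ρ_SOR = 0.9397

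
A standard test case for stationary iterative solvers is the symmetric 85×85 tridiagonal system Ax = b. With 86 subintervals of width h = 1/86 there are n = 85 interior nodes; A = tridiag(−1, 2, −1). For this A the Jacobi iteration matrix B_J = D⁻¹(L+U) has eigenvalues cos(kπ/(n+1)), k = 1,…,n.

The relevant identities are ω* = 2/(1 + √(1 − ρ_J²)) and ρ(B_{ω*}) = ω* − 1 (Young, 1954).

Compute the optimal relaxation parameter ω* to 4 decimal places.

ω* = 1.9295

n=85: λ(B_J) = 1 − λ(A)/2 = cos(kπ/86); k=1 gives ρ_J = 0.9993.
root = sin(π/86) = 0.03652  (since 1−cos² = sin²).
ω* = 2 / (1 + 0.03652) = 2 / 1.03652 ≈ 1.9295.
ρ_SOR = ω* − 1 ≈ 0.9295.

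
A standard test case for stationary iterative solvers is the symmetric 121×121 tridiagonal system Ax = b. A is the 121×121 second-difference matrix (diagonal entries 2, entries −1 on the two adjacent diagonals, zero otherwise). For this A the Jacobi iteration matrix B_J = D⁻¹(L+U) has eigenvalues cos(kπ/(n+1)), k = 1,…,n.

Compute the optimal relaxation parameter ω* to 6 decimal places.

n=121: λ(B_J) = 1 − λ(A)/2 = cos(kπ/122); k=1 gives ρ_J = 0.999668.
√(1 − cos²(π/122)) = sin(π/122) ≈ 0.0257479.
ω* = 2 / (1 + 0.0257479) = 2 / 1.0257479 ≈ 1.949797.
ρ(B_{ω*}) = ω*−1 = 0.949797

ω* = 1.949797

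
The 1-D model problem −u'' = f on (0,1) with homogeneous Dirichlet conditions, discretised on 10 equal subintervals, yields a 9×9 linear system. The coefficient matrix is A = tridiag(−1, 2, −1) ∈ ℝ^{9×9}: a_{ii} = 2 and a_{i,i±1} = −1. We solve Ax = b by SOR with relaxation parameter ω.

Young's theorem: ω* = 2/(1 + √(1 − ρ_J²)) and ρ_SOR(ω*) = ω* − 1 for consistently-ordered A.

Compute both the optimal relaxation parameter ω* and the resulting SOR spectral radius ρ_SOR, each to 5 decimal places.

ω* = 1.52786, ρ_SOR = 0.52786

With n=9, ρ(Jacobi) = cos(π/10) = 0.95106.
√(1−ρ_J²) simplifies to sin(π/10) = 0.309017.
So ω* = 2/1.309017 = 1.52786 (Young).
ρ(B_{ω*}) = ω*−1 = 0.52786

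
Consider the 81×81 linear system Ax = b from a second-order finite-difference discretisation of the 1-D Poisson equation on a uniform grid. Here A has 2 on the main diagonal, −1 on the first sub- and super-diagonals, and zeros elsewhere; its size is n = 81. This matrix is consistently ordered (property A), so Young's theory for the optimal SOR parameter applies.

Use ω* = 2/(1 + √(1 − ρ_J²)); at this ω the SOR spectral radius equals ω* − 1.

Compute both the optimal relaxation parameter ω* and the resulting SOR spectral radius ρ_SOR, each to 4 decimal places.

½·tridiag(1,0,1) at n=81: λ_k = cos(kπ/82); max |λ| at k=1 ⇒ ρ_J = cos(π/82) ≈ 0.9993.
root = sin(π/82) = 0.03830  (since 1−cos² = sin²).
[ω*] 2 ÷ (1 + 0.03830) = 2 ÷ 1.03830 = 1.9262.
ρ_SOR = ω* − 1 ≈ 0.9262.

ω* = 1.9262, ρ_SOR = 0.9262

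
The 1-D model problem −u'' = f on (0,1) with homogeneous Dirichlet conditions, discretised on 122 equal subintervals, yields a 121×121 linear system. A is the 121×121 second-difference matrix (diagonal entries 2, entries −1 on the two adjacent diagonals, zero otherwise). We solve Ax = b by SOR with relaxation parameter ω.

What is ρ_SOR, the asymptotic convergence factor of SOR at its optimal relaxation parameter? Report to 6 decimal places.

ρ_SOR = 0.949797

spectrum of D⁻¹(L+U) = {cos(kπ/122) : 1≤k≤121}; ρ_J = cos(π/122) = 0.999668.
√(1−ρ_J²) = |sin(π/122)| = 0.0257479
Young: ω* = 2/(1+√(1−ρ_J²)) = 2/(1+0.0257479) = 2/1.0257479 = 1.949797.
ρ_SOR = ω* − 1 = 1.949797 − 1 = 0.949797.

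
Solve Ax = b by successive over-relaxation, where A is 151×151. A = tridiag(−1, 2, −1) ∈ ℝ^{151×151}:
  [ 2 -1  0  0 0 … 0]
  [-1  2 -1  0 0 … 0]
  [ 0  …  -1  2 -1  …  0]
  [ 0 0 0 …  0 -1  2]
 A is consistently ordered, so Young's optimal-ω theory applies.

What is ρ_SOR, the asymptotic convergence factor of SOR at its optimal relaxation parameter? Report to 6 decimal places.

ρ_SOR = 0.959503

n=151: λ(B_J) = 1 − λ(A)/2 = cos(kπ/152); k=1 gives ρ_J = 0.999786.
root = sin(π/152) = 0.0206669  (since 1−cos² = sin²).
ω* = 2 / (1 + 0.0206669) = 2 / 1.0206669 ≈ 1.959503.
Hence ρ(B_{ω*}) = 1.959503 − 1 = 0.959503.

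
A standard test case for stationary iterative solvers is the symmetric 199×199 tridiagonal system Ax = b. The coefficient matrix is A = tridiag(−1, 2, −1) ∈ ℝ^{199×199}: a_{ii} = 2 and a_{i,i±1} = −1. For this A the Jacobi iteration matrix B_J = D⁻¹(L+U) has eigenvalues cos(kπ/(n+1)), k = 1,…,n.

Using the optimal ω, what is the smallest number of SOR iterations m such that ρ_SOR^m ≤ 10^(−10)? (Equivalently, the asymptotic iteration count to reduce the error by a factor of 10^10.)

n=199: λ(B_J) = 1 − λ(A)/2 = cos(kπ/200); k=1 gives ρ_J = 0.9998766.
root = sin(π/200) = 0.0157073  (since 1−cos² = sin²).
Then 2/(1+√(1−ρ_J²)) = 2/(1+0.0157073); ω* = 2/1.0157073 = 1.9690712.
ρ_SOR = ω* − 1 = 1.9690712 − 1 = 0.9690712.
10·ln10 = 23.0259; −ln(0.9690712) = 0.0314172; m = ⌈23.0259/0.0314172⌉ = ⌈732.907⌉ = 733.

m = 733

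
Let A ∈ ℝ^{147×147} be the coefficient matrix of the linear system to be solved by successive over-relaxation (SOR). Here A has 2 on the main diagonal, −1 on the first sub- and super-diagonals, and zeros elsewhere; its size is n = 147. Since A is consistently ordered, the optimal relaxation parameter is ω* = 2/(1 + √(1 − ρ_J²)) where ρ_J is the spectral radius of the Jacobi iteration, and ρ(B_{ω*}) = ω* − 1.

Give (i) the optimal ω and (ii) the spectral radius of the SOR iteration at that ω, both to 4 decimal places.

ω* = 1.9584, ρ_SOR = 0.9584

n=147: λ(B_J) = 1 − λ(A)/2 = cos(kπ/148); k=1 gives ρ_J = 0.9998.
root = sin(π/148) = 0.02123  (since 1−cos² = sin²).
ω* = 2 / (1 + 0.02123) = 2 / 1.02123 ≈ 1.9584.
At ω = 1.9584 every |λ(B_ω)| = ω−1, so ρ_SOR = 0.9584.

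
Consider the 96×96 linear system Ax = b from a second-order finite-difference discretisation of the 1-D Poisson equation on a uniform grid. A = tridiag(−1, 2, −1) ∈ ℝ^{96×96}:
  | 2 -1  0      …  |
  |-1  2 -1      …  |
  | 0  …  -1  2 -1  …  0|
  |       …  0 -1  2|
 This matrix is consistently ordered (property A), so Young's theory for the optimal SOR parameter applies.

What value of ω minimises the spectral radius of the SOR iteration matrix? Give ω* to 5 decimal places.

ω* = 1.93727

spectrum of D⁻¹(L+U) = {cos(kπ/97) : 1≤k≤96}; ρ_J = cos(π/97) = 0.99948.
√(1−ρ_J²) = |sin(π/97)| = 0.032382
ω* = 2 / (1 + 0.032382) = 2 / 1.032382 ≈ 1.93727.
ρ_SOR = ω* − 1 = 1.93727 − 1 = 0.93727.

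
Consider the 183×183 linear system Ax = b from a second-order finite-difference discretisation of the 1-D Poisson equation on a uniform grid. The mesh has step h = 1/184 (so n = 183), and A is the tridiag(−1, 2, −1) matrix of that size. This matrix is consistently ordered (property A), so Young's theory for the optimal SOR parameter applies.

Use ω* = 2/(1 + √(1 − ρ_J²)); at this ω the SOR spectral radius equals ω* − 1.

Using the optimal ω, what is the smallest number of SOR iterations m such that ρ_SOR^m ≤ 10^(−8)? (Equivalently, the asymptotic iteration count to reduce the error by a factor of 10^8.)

With n=183, ρ(Jacobi) = cos(π/184) = 0.9998542.
√(1 − cos²(π/184)) = sin(π/184) ≈ 0.0170730.
So ω* = 2/1.0170730 = 1.9664272 (Young).
ρ_SOR = ω* − 1 = 1.9664272 − 1 = 0.9664272.
For 8 digits: m = 8·ln10 / (−ln 0.9664272) = 18.4207/0.0341493 = 539.417; round up → m = 540.

m = 540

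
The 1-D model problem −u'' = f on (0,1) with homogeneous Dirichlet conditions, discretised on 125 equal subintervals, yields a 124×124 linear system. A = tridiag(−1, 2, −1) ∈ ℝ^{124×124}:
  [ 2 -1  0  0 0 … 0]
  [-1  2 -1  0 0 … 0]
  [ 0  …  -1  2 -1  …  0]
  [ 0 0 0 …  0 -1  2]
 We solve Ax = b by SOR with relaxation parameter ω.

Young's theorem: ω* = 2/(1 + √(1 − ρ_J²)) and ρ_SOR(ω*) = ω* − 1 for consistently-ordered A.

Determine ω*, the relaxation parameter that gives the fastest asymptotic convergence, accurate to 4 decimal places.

ω* = 1.9510

B_J for the 124×124 system has eigenvalues cos(kπ/125); ρ_J = cos(π/125) = 0.9997.
root = sin(π/125) = 0.02513  (since 1−cos² = sin²).
Then 2/(1+√(1−ρ_J²)) = 2/(1+0.02513); ω* = 2/1.02513 = 1.9510.
At ω = 1.9510 every |λ(B_ω)| = ω−1, so ρ_SOR = 0.9510.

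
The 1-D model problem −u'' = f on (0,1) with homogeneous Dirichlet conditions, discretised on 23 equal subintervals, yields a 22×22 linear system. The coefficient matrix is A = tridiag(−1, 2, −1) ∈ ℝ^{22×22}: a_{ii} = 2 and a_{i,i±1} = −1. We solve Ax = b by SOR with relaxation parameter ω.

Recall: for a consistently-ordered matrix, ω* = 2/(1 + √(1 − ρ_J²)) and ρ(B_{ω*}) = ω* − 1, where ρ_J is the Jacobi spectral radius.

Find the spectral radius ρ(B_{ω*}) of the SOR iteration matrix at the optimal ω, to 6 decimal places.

ρ_SOR = 0.760305

ρ_J = max_k |cos(kπ/23)| = cos(π/23) = 0.990686
1 − cos²(π/23) = sin²(π/23) ⇒ √(1−ρ_J²) = sin(π/23) = 0.1361666.
ω* = 2 / (1 + 0.1361666) = 2 / 1.1361666 ≈ 1.760305.
At ω = 1.760305 every |λ(B_ω)| = ω−1, so ρ_SOR = 0.760305.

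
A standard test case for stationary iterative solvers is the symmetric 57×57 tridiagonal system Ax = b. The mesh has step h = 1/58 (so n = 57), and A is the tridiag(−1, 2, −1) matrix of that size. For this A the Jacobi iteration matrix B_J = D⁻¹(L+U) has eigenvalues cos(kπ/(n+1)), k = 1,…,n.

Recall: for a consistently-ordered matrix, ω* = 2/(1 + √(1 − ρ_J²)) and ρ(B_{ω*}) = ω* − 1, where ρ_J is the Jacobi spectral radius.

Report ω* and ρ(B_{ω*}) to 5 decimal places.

[ρ_J] n=57: ρ(B_J) = cos(π/(n+1)) = cos(π/58) = 0.99853.
√(1 − cos²(π/58)) = sin(π/58) ≈ 0.054139.
Young: ω* = 2/(1+√(1−ρ_J²)) = 2/(1+0.054139) = 2/1.054139 = 1.89728.
ρ_SOR = ω* − 1 = 1.89728 − 1 = 0.89728.

ω* = 1.89728, ρ_SOR = 0.89728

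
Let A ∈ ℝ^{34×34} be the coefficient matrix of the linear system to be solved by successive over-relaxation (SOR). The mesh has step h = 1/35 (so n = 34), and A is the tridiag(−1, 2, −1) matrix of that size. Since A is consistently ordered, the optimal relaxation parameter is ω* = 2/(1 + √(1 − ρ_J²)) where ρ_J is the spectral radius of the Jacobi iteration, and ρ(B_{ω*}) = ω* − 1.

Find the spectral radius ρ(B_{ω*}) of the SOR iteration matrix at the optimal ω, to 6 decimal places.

ρ_SOR = 0.835470

With n=34, ρ(Jacobi) = cos(π/35) = 0.995974.
root = sin(π/35) = 0.0896393  (since 1−cos² = sin²).
ω* = 2 / (1 + 0.0896393) = 2 / 1.0896393 ≈ 1.835470.
ρ(B_{ω*}) = ω*−1 = 0.835470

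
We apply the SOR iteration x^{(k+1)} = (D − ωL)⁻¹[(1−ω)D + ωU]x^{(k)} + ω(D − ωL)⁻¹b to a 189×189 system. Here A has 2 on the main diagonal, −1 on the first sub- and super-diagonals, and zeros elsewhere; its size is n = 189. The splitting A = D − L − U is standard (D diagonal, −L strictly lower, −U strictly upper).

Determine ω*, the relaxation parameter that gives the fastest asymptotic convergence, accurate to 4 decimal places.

ω* = 1.9675

ρ_J = max_k |cos(kπ/190)| = cos(π/190) = 0.9999
root = sin(π/190) = 0.01653  (since 1−cos² = sin²).
[ω*] 2 ÷ (1 + 0.01653) = 2 ÷ 1.01653 = 1.9675.
At ω = 1.9675 every |λ(B_ω)| = ω−1, so ρ_SOR = 0.9675.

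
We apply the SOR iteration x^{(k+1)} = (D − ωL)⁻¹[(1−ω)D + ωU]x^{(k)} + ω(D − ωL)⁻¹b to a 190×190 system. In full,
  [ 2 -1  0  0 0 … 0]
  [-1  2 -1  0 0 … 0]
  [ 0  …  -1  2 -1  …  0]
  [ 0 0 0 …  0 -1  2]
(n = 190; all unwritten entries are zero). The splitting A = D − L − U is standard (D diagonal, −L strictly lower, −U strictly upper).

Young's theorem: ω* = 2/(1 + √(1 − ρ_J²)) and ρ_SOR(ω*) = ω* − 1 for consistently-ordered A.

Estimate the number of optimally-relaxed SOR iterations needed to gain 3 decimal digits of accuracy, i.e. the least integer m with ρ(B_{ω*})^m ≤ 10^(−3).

B_J for the 190×190 system has eigenvalues cos(kπ/191); ρ_J = cos(π/191) = 0.9998647.
1 − cos²(π/191) = sin²(π/191) ⇒ √(1−ρ_J²) = sin(π/191) = 0.0164474.
So ω* = 2/1.0164474 = 1.9676375 (Young).
ρ_SOR = ω* − 1 = 1.9676375 − 1 = 0.9676375.
m ≥ 3·ln10 / (−ln 0.9676375) = 209.977; smallest integer m = 210.

m = 210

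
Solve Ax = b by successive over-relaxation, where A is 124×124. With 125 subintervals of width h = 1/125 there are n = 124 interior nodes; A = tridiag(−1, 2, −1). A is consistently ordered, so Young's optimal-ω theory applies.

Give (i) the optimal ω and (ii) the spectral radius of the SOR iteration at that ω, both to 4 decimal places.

½·tridiag(1,0,1) at n=124: λ_k = cos(kπ/125); max |λ| at k=1 ⇒ ρ_J = cos(π/125) ≈ 0.9997.
√(1 − cos²(π/125)) = sin(π/125) ≈ 0.02513.
ω* = 2/(1 + 0.02513) = 2/1.02513 = 1.9510.
ρ_SOR = ω* − 1 ≈ 0.9510.

ω* = 1.9510, ρ_SOR = 0.9510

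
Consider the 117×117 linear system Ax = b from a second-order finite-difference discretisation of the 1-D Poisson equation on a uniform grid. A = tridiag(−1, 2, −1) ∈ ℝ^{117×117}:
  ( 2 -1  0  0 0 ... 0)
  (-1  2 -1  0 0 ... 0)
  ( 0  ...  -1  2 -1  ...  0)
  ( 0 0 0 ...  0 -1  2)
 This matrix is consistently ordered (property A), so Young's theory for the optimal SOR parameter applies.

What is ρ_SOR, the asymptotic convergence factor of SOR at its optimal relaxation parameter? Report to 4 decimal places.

n=117: λ(B_J) = 1 − λ(A)/2 = cos(kπ/118); k=1 gives ρ_J = 0.9996.
√(1 − cos²(π/118)) = sin(π/118) ≈ 0.02662.
ω* = 2/(1+0.02662) = 1.9481
ρ(B_{ω*}) = ω*−1 = 0.9481

ρ_SOR = 0.9481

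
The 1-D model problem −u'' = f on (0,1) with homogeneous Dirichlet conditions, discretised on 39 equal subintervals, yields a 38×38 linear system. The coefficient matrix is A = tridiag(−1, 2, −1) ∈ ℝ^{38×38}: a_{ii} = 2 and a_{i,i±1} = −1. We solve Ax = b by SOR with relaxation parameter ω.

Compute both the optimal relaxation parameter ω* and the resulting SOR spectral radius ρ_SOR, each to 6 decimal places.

½·tridiag(1,0,1) at n=38: λ_k = cos(kπ/39); max |λ| at k=1 ⇒ ρ_J = cos(π/39) ≈ 0.996757.
1 − cos²(π/39) = sin²(π/39) ⇒ √(1−ρ_J²) = sin(π/39) = 0.0804666.
So ω* = 2/1.0804666 = 1.851052 (Young).
and ρ(B_{ω*}) = 1.851052 − 1 = 0.851052.

ω* = 1.851052, ρ_SOR = 0.851052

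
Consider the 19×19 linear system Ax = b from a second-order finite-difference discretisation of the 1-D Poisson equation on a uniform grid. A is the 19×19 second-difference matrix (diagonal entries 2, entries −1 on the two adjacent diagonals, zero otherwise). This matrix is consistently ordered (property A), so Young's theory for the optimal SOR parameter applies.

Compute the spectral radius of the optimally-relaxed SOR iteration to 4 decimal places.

ρ_SOR = 0.7295

With n=19, ρ(Jacobi) = cos(π/20) = 0.9877.
root = sin(π/20) = 0.15643  (since 1−cos² = sin²).
ω* = 2/(1 + 0.15643) = 2/1.15643 = 1.7295.
and ρ(B_{ω*}) = 1.7295 − 1 = 0.7295.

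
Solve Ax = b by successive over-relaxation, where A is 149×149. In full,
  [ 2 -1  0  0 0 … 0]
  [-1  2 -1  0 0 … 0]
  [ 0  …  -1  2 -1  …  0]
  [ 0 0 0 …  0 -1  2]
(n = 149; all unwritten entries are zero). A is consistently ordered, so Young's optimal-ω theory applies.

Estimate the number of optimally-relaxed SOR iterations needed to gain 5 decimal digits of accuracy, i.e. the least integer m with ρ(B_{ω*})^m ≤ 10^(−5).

m = 275

n=149: λ(B_J) = 1 − λ(A)/2 = cos(kπ/150); k=1 gives ρ_J = 0.9997807.
root = sin(π/150) = 0.0209424  (since 1−cos² = sin²).
[ω*] 2 ÷ (1 + 0.0209424) = 2 ÷ 1.0209424 = 1.9589744.
ρ_SOR = ω* − 1 = 1.9589744 − 1 = 0.9589744.
For 5 digits: m = 5·ln10 / (−ln 0.9589744) = 11.5129/0.0418909 = 274.831; round up → m = 275.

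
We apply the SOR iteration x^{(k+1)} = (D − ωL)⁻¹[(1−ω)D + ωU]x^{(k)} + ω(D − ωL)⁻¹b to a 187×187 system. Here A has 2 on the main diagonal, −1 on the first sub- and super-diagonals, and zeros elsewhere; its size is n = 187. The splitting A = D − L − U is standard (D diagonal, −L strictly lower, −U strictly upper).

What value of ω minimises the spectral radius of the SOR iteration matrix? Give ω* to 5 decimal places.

ω* = 1.96713

spectrum of D⁻¹(L+U) = {cos(kπ/188) : 1≤k≤187}; ρ_J = cos(π/188) = 0.99986.
√(1 − cos²(π/188)) = sin(π/188) ≈ 0.016710.
So ω* = 2/1.016710 = 1.96713 (Young).
ρ_SOR = ω* − 1 ≈ 0.96713.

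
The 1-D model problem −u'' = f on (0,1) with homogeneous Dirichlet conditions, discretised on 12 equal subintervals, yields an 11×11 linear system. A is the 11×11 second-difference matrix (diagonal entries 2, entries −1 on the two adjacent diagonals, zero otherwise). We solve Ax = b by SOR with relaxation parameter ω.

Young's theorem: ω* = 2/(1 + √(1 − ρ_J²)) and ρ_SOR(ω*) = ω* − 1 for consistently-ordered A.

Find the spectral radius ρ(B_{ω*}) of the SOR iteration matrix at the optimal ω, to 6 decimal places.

With n=11, ρ(Jacobi) = cos(π/12) = 0.965926.
1 − cos²(π/12) = sin²(π/12) ⇒ √(1−ρ_J²) = sin(π/12) = 0.2588190.
ω* = 2/(1+0.2588190) = 1.588791
ρ_SOR = ω* − 1 = 1.588791 − 1 = 0.588791.

ρ_SOR = 0.588791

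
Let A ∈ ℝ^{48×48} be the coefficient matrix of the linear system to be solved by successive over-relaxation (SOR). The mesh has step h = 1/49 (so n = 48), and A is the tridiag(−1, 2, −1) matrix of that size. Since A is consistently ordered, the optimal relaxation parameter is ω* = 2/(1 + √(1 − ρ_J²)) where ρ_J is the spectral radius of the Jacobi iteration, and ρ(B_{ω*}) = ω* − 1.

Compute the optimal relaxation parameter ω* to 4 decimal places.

n=48: λ(B_J) = 1 − λ(A)/2 = cos(kπ/49); k=1 gives ρ_J = 0.9979.
√(1−ρ_J²) = |sin(π/49)| = 0.06407
ω* = 2 / (1 + 0.06407) = 2 / 1.06407 ≈ 1.8796.
ρ_SOR = ω* − 1 = 1.8796 − 1 = 0.8796.

ω* = 1.8796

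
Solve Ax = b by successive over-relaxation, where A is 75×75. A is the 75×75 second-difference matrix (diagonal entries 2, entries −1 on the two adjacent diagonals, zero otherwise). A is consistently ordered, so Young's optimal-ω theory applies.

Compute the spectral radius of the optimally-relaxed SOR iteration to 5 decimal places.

½·tridiag(1,0,1) at n=75: λ_k = cos(kπ/76); max |λ| at k=1 ⇒ ρ_J = cos(π/76) ≈ 0.99915.
root = sin(π/76) = 0.041325  (since 1−cos² = sin²).
Young: ω* = 2/(1+√(1−ρ_J²)) = 2/(1+0.041325) = 2/1.041325 = 1.92063.
Hence ρ(B_{ω*}) = 1.92063 − 1 = 0.92063.

ρ_SOR = 0.92063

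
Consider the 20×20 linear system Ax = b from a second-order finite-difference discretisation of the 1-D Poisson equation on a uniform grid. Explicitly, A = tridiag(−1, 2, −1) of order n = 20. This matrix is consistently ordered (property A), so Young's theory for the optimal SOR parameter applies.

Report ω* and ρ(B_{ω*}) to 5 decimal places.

ω* = 1.74058, ρ_SOR = 0.74058

spectrum of D⁻¹(L+U) = {cos(kπ/21) : 1≤k≤20}; ρ_J = cos(π/21) = 0.98883.
√(1−ρ_J²) simplifies to sin(π/21) = 0.149042.
[ω*] 2 ÷ (1 + 0.149042) = 2 ÷ 1.149042 = 1.74058.
and ρ(B_{ω*}) = 1.74058 − 1 = 0.74058.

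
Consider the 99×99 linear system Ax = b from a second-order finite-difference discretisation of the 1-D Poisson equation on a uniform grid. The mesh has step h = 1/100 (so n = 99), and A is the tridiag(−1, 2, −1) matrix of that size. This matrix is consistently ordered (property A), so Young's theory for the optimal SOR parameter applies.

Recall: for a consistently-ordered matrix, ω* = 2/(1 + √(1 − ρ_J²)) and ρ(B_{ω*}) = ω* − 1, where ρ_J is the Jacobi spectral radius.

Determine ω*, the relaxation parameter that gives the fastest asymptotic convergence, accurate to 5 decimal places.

spectrum of D⁻¹(L+U) = {cos(kπ/100) : 1≤k≤99}; ρ_J = cos(π/100) = 0.99951.
√(1 − cos²(π/100)) = sin(π/100) ≈ 0.031411.
ω* = 2/(1 + 0.031411) = 2/1.031411 = 1.93909.
ρ(B_{ω*}) = ω*−1 = 0.93909

ω* = 1.93909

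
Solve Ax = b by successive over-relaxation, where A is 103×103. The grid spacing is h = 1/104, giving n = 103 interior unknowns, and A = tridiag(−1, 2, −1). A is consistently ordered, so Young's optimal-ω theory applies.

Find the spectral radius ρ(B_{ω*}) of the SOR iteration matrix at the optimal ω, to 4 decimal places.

ρ_SOR = 0.9414

[ρ_J] n=103: ρ(B_J) = cos(π/(n+1)) = cos(π/104) = 0.9995.
√(1−ρ_J²) simplifies to sin(π/104) = 0.03020.
[ω*] 2 ÷ (1 + 0.03020) = 2 ÷ 1.03020 = 1.9414.
At ω = 1.9414 every |λ(B_ω)| = ω−1, so ρ_SOR = 0.9414.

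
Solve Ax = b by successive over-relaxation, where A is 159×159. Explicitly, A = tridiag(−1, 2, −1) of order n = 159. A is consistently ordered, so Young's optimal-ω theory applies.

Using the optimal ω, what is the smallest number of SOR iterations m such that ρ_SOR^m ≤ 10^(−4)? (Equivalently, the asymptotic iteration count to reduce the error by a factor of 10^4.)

½·tridiag(1,0,1) at n=159: λ_k = cos(kπ/160); max |λ| at k=1 ⇒ ρ_J = cos(π/160) ≈ 0.9998072.
√(1−ρ_J²) = |sin(π/160)| = 0.0196337
Young: ω* = 2/(1+√(1−ρ_J²)) = 2/(1+0.0196337) = 2/1.0196337 = 1.9614887.
and ρ(B_{ω*}) = 1.9614887 − 1 = 0.9614887.
m ≥ 4·ln10 / (−ln 0.9614887) = 234.524; smallest integer m = 235.

m = 235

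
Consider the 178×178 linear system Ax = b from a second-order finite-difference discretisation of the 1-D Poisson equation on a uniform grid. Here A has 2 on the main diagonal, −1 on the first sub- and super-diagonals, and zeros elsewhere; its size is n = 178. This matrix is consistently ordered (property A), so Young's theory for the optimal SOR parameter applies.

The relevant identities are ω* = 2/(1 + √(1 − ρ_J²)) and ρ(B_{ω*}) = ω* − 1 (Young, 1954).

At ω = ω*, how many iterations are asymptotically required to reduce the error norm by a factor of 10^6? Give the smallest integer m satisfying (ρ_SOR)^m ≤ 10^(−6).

m = 394

With n=178, ρ(Jacobi) = cos(π/179) = 0.9998460.
√(1 − cos²(π/179)) = sin(π/179) ≈ 0.0175499.
Then 2/(1+√(1−ρ_J²)) = 2/(1+0.0175499); ω* = 2/1.0175499 = 1.9655056.
ρ(B_{ω*}) = ω*−1 = 0.9655056
ρ_SOR^m ≤ 10^(−6) ⇔ m ≥ 6·ln10/(−ln 0.9655056) = 13.8155/0.0351034 = 393.566; m = ⌈393.566⌉ = 394.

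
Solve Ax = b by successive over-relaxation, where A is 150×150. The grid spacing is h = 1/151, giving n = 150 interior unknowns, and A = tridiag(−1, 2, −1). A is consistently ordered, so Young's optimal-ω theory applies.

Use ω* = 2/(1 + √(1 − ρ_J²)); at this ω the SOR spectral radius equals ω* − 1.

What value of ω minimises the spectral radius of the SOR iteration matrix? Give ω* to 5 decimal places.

ω* = 1.95924

[ρ_J] n=150: ρ(B_J) = cos(π/(n+1)) = cos(π/151) = 0.99978.
√(1 − cos²(π/151)) = sin(π/151) ≈ 0.020804.
[ω*] 2 ÷ (1 + 0.020804) = 2 ÷ 1.020804 = 1.95924.
At ω = 1.95924 every |λ(B_ω)| = ω−1, so ρ_SOR = 0.95924.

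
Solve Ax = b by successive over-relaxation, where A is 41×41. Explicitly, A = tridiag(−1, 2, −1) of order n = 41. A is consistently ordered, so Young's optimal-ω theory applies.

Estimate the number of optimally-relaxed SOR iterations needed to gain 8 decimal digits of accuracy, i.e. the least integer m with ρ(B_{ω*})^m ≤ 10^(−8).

m = 124

spectrum of D⁻¹(L+U) = {cos(kπ/42) : 1≤k≤41}; ρ_J = cos(π/42) = 0.9972038.
root = sin(π/42) = 0.0747301  (since 1−cos² = sin²).
ω* = 2/(1 + 0.0747301) = 2/1.0747301 = 1.8609323.
At ω = 1.8609323 every |λ(B_ω)| = ω−1, so ρ_SOR = 0.8609323.
8·ln10 = 18.4207; −ln(0.8609323) = 0.149739; m = ⌈18.4207/0.149739⌉ = ⌈123.019⌉ = 124.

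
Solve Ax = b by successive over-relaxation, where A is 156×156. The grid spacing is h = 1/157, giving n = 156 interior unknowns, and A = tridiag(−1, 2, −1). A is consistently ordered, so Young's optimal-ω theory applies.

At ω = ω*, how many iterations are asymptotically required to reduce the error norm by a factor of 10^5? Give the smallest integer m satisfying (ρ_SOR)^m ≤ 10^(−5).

m = 288

With n=156, ρ(Jacobi) = cos(π/157) = 0.9997998.
root = sin(π/157) = 0.0200088  (since 1−cos² = sin²).
ω* = 2 / (1 + 0.0200088) = 2 / 1.0200088 ≈ 1.9607674.
[ρ_SOR] ω* − 1 = 0.9607674.
ρ_SOR^m ≤ 10^(−5) ⇔ m ≥ 5·ln10/(−ln 0.9607674) = 11.5129/0.0400229 = 287.658; m = ⌈287.658⌉ = 288.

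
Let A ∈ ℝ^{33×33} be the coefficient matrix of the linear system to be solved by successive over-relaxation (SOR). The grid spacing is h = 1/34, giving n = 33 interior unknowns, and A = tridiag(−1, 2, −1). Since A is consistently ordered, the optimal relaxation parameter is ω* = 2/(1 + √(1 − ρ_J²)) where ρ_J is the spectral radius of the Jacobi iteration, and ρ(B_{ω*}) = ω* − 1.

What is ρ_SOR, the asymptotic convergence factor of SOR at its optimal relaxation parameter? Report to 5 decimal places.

ρ_SOR = 0.83105

[ρ_J] n=33: ρ(B_J) = cos(π/(n+1)) = cos(π/34) = 0.99573.
√(1−ρ_J²) simplifies to sin(π/34) = 0.092268.
Then 2/(1+√(1−ρ_J²)) = 2/(1+0.092268); ω* = 2/1.092268 = 1.83105.
ρ(B_{ω*}) = ω*−1 = 0.83105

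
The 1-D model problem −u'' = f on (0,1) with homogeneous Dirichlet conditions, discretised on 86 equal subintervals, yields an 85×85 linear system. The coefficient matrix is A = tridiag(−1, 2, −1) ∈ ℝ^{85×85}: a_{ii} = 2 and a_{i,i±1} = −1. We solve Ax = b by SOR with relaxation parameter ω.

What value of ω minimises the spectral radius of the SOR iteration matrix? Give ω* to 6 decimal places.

n=85: λ(B_J) = 1 − λ(A)/2 = cos(kπ/86); k=1 gives ρ_J = 0.999333.
√(1−ρ_J²) simplifies to sin(π/86) = 0.0365220.
Young: ω* = 2/(1+√(1−ρ_J²)) = 2/(1+0.0365220) = 2/1.0365220 = 1.929530.
ρ_SOR = ω* − 1 = 1.929530 − 1 = 0.929530.

ω* = 1.929530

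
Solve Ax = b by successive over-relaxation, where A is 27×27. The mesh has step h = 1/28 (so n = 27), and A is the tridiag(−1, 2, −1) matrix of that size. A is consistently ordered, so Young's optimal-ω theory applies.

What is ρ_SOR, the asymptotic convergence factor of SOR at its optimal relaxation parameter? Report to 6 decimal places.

n=27: λ(B_J) = 1 − λ(A)/2 = cos(kπ/28); k=1 gives ρ_J = 0.993712.
√(1−ρ_J²) = |sin(π/28)| = 0.1119645
[ω*] 2 ÷ (1 + 0.1119645) = 2 ÷ 1.1119645 = 1.798619.
At ω = 1.798619 every |λ(B_ω)| = ω−1, so ρ_SOR = 0.798619.

ρ_SOR = 0.798619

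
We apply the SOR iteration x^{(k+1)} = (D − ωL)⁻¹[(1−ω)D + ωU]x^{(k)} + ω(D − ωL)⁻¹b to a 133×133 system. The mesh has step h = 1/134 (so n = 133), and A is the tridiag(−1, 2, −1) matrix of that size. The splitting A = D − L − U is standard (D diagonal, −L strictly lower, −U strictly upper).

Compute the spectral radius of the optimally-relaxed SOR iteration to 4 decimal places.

½·tridiag(1,0,1) at n=133: λ_k = cos(kπ/134); max |λ| at k=1 ⇒ ρ_J = cos(π/134) ≈ 0.9997.
root = sin(π/134) = 0.02344  (since 1−cos² = sin²).
[ω*] 2 ÷ (1 + 0.02344) = 2 ÷ 1.02344 = 1.9542.
Hence ρ(B_{ω*}) = 1.9542 − 1 = 0.9542.

ρ_SOR = 0.9542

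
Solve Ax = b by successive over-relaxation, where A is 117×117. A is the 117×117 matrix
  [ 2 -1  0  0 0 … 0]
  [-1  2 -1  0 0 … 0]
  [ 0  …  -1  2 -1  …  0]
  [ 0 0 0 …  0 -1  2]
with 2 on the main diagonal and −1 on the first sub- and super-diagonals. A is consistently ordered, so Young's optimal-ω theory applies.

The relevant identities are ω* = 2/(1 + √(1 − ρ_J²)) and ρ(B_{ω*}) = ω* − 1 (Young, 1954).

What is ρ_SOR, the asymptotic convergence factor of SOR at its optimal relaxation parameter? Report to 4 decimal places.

ρ_SOR = 0.9481

n=117: λ(B_J) = 1 − λ(A)/2 = cos(kπ/118); k=1 gives ρ_J = 0.9996.
√(1−ρ_J²) = |sin(π/118)| = 0.02662
ω* = 2/(1 + 0.02662) = 2/1.02662 = 1.9481.
Hence ρ(B_{ω*}) = 1.9481 − 1 = 0.9481.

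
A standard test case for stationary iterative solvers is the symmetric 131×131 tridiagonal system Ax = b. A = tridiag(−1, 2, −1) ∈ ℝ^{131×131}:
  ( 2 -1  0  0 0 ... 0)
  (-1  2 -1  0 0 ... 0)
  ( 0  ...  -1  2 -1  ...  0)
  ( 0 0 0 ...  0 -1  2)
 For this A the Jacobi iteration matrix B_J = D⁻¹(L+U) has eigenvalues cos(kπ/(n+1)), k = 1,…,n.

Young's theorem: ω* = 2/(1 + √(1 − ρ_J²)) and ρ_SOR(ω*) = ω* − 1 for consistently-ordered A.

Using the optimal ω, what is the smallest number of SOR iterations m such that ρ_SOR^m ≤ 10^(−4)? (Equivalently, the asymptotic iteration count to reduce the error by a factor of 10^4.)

m = 194

B_J for the 131×131 system has eigenvalues cos(kπ/132); ρ_J = cos(π/132) = 0.9997168.
√(1−ρ_J²) = |sin(π/132)| = 0.0237977
[ω*] 2 ÷ (1 + 0.0237977) = 2 ÷ 1.0237977 = 1.9535109.
At ω = 1.9535109 every |λ(B_ω)| = ω−1, so ρ_SOR = 0.9535109.
m ≥ 4·ln10 / (−ln 0.9535109) = 193.477; smallest integer m = 194.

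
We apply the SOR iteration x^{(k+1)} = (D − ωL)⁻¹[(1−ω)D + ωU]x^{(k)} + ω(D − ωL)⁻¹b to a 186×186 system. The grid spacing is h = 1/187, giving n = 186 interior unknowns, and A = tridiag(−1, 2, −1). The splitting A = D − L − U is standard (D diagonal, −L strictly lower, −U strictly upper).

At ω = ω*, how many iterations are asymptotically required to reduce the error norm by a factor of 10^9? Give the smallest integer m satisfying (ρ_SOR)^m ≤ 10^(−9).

m = 617

[ρ_J] n=186: ρ(B_J) = cos(π/(n+1)) = cos(π/187) = 0.9998589.
√(1−ρ_J²) = |sin(π/187)| = 0.0167992
So ω* = 2/1.0167992 = 1.9669567 (Young).
At ω = 1.9669567 every |λ(B_ω)| = ω−1, so ρ_SOR = 0.9669567.
ρ_SOR^m ≤ 10^(−9) ⇔ m ≥ 9·ln10/(−ln 0.9669567) = 20.7233/0.0336016 = 616.736; m = ⌈616.736⌉ = 617.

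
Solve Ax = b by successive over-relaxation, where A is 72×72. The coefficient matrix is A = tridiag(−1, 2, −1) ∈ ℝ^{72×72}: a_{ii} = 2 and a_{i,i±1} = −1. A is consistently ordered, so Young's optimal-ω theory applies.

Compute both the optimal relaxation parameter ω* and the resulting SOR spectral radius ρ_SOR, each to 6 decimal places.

ω* = 1.917505, ρ_SOR = 0.917505

B_J for the 72×72 system has eigenvalues cos(kπ/73); ρ_J = cos(π/73) = 0.999074.
√(1−ρ_J²) simplifies to sin(π/73) = 0.0430222.
ω* = 2/(1+0.0430222) = 1.917505
Hence ρ(B_{ω*}) = 1.917505 − 1 = 0.917505.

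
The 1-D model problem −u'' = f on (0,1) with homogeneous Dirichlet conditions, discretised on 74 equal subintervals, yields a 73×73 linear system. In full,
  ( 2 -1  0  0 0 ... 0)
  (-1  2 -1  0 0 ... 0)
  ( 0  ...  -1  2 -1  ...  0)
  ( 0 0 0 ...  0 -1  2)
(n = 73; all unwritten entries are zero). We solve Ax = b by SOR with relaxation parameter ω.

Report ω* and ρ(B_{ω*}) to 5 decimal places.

B_J for the 73×73 system has eigenvalues cos(kπ/74); ρ_J = cos(π/74) = 0.99910.
1 − cos²(π/74) = sin²(π/74) ⇒ √(1−ρ_J²) = sin(π/74) = 0.042441.
ω* = 2/(1+0.042441) = 1.91857
ρ_SOR = ω* − 1 ≈ 0.91857.

ω* = 1.91857, ρ_SOR = 0.91857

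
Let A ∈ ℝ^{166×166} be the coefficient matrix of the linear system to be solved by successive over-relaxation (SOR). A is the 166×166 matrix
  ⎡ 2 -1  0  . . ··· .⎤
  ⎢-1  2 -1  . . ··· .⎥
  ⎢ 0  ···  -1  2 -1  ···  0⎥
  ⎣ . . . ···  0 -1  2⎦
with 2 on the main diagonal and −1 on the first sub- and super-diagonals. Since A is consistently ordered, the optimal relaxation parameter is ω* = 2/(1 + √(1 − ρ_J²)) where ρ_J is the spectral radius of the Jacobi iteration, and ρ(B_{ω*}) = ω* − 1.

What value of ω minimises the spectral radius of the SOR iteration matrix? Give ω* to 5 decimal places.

B_J for the 166×166 system has eigenvalues cos(kπ/167); ρ_J = cos(π/167) = 0.99982.
√(1 − cos²(π/167)) = sin(π/167) ≈ 0.018811.
[ω*] 2 ÷ (1 + 0.018811) = 2 ÷ 1.018811 = 1.96307.
ρ_SOR = ω* − 1 = 1.96307 − 1 = 0.96307.

ω* = 1.96307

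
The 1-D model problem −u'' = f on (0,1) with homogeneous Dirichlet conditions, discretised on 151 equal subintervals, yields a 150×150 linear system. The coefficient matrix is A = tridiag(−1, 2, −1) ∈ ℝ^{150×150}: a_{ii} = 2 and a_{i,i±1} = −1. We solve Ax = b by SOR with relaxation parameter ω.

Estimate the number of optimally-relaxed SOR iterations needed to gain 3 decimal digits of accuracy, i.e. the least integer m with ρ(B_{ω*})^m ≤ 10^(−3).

With n=150, ρ(Jacobi) = cos(π/151) = 0.9997836.
1 − cos²(π/151) = sin²(π/151) ⇒ √(1−ρ_J²) = sin(π/151) = 0.0208037.
Young: ω* = 2/(1+√(1−ρ_J²)) = 2/(1+0.0208037) = 2/1.0208037 = 1.9592405.
and ρ(B_{ω*}) = 1.9592405 − 1 = 0.9592405.
3·ln10 = 6.90776; −ln(0.9592405) = 0.0416135; m = ⌈6.90776/0.0416135⌉ = ⌈165.998⌉ = 166.

m = 166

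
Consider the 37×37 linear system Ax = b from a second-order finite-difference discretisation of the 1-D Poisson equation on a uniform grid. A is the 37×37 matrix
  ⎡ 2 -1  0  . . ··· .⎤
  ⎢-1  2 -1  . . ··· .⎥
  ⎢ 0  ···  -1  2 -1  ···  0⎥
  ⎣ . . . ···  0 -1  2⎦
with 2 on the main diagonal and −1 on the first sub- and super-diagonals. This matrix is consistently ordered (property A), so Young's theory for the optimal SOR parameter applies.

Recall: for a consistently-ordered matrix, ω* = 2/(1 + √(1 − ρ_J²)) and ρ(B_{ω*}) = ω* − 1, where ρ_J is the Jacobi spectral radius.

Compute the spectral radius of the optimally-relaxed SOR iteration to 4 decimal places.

[ρ_J] n=37: ρ(B_J) = cos(π/(n+1)) = cos(π/38) = 0.9966.
√(1 − cos²(π/38)) = sin(π/38) ≈ 0.08258.
ω* = 2 / (1 + 0.08258) = 2 / 1.08258 ≈ 1.8474.
ρ_SOR = ω* − 1 ≈ 0.8474.

ρ_SOR = 0.8474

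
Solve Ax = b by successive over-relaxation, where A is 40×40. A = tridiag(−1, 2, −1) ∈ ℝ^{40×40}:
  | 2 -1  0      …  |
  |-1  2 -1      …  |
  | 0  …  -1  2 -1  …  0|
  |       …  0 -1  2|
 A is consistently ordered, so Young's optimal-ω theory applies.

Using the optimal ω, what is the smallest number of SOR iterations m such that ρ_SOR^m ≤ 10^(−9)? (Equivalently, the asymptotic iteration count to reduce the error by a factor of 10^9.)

m = 136

B_J for the 40×40 system has eigenvalues cos(kπ/41); ρ_J = cos(π/41) = 0.9970658.
√(1−ρ_J²) simplifies to sin(π/41) = 0.0765493.
[ω*] 2 ÷ (1 + 0.0765493) = 2 ÷ 1.0765493 = 1.8577877.
At ω = 1.8577877 every |λ(B_ω)| = ω−1, so ρ_SOR = 0.8577877.
(0.8577877)^m ≤ 10^{−9}  ⇒  m·ln(0.8577877) ≤ −9·ln10  ⇒  m ≥ 135.094  ⇒  m = 136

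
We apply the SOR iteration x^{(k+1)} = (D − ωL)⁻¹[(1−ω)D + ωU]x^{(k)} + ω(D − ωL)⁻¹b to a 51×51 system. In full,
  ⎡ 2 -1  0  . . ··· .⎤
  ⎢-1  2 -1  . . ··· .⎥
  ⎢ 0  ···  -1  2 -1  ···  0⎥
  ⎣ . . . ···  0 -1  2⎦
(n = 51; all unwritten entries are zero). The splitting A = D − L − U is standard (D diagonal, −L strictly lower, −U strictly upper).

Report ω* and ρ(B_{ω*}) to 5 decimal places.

ω* = 1.88612, ρ_SOR = 0.88612

B_J for the 51×51 system has eigenvalues cos(kπ/52); ρ_J = cos(π/52) = 0.99818.
√(1−ρ_J²) simplifies to sin(π/52) = 0.060378.
ω* = 2/(1 + 0.060378) = 2/1.060378 = 1.88612.
and ρ(B_{ω*}) = 1.88612 − 1 = 0.88612.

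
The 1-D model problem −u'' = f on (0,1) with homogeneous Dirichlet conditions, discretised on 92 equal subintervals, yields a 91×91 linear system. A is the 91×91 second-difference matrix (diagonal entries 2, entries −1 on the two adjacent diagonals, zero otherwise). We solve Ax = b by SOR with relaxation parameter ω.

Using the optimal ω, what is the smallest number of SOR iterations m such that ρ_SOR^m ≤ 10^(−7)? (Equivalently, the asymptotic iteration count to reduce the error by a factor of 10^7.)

spectrum of D⁻¹(L+U) = {cos(kπ/92) : 1≤k≤91}; ρ_J = cos(π/92) = 0.9994170.
root = sin(π/92) = 0.0341411  (since 1−cos² = sin²).
ω* = 2/(1+0.0341411) = 1.9339721
ρ(B_{ω*}) = ω*−1 = 0.9339721
Need (0.9339721)^m ≤ 10^(−7): m ≥ 7·ln10/|ln 0.9339721| = 16.1181/0.0683087 = 235.960 ⇒ m = 236.

m = 236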